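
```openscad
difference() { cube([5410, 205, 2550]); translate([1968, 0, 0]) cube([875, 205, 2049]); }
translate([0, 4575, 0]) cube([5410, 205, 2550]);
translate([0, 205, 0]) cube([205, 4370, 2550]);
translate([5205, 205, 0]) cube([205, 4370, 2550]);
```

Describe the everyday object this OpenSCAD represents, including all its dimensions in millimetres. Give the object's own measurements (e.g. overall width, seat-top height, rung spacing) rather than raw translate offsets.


A single room: four walls, each 2550 mm tall and 205 mm thick, enclosing an outside footprint 5410×4780 mm (x × y), no floor or roof. The front and back walls (−y and +y sides) run the full x-width; the side walls fit between their inner faces. A door opening 875 mm wide and 2049 mm tall is cut through the front wall from the floor up, its −x edge 1968 mm from the wall's −x end.


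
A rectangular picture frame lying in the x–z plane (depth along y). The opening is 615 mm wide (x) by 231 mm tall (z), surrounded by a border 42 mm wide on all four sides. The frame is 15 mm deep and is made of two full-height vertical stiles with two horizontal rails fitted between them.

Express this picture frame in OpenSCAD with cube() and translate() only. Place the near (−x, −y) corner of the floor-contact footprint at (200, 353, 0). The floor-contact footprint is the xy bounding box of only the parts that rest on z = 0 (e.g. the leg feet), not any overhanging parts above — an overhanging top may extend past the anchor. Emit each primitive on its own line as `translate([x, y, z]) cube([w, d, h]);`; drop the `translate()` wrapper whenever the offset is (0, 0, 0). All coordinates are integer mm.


translate([200, 353, 0]) cube([42, 15, 315]);
translate([857, 353, 0]) cube([42, 15, 315]);
translate([242, 353, 0]) cube([615, 15, 42]);
translate([242, 353, 273]) cube([615, 15, 42]);


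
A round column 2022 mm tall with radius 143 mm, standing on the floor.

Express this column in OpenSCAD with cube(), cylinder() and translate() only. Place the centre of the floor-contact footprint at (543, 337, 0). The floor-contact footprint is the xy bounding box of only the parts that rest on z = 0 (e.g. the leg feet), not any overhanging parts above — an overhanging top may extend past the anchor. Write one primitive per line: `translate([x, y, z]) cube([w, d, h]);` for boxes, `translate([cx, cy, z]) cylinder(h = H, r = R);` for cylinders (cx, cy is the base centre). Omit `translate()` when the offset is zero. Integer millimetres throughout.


translate([543, 337, 0]) cylinder(h = 2022, r = 143);


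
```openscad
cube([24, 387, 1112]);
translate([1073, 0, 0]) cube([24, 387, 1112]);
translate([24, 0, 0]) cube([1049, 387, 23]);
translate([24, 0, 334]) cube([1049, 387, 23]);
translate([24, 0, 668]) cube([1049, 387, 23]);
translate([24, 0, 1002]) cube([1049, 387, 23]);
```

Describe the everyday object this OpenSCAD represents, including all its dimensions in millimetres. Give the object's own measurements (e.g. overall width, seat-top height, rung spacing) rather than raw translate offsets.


An open bookshelf. Two side panels, each 24 mm thick, 387 mm deep and 1112 mm tall, stand 1097 mm apart (outside-to-outside). Between them sit 4 shelves, each 23 mm thick and 387 mm deep, spanning the full gap between the sides. The bottom shelf rests on the floor (its underside at z = 0) and the clear gap between one shelf's top and the next shelf's underside is 311 mm.


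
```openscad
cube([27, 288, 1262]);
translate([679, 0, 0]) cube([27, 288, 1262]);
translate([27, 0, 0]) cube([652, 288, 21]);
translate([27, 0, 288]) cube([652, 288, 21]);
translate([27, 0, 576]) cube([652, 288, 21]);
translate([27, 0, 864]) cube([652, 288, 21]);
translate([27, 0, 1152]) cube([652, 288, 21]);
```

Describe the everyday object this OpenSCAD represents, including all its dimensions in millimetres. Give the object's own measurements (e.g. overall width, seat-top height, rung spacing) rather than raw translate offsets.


An open bookshelf. Two side panels, each 27 mm thick, 288 mm deep and 1262 mm tall, stand 706 mm apart (outside-to-outside). Between them sit 5 shelves, each 21 mm thick and 288 mm deep, spanning the full gap between the sides. The bottom shelf rests on the floor (its underside at z = 0) and the clear gap between one shelf's top and the next shelf's underside is 267 mm.


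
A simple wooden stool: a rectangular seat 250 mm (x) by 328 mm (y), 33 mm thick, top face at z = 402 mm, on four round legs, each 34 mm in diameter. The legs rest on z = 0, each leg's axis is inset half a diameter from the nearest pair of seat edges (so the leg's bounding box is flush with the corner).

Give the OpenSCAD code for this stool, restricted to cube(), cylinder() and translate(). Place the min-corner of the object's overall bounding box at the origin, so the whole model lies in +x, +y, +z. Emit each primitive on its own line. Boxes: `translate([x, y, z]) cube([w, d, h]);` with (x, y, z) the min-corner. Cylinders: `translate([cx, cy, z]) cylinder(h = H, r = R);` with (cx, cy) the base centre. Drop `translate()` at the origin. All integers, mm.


translate([0, 0, 369]) cube([250, 328, 33]);
translate([17, 17, 0]) cylinder(h = 369, r = 17);
translate([233, 17, 0]) cylinder(h = 369, r = 17);
translate([17, 311, 0]) cylinder(h = 369, r = 17);
translate([233, 311, 0]) cylinder(h = 369, r = 17);


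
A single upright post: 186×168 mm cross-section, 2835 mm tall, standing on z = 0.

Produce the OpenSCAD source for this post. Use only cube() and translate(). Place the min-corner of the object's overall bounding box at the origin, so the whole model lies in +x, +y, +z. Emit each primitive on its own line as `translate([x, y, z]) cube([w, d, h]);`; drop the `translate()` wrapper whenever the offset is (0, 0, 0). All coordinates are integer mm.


cube([186, 168, 2835]);


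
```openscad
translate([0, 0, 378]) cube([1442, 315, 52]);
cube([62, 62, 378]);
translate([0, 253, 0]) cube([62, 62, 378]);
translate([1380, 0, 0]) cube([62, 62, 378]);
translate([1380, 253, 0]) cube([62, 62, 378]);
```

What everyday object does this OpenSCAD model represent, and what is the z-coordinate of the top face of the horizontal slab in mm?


A bench. The seat-top height is 430 mm.

A long slab on four corner posts — a bench. The slab sits at z = 378 with thickness 52, so the top is 378 + 52 = 430 mm.


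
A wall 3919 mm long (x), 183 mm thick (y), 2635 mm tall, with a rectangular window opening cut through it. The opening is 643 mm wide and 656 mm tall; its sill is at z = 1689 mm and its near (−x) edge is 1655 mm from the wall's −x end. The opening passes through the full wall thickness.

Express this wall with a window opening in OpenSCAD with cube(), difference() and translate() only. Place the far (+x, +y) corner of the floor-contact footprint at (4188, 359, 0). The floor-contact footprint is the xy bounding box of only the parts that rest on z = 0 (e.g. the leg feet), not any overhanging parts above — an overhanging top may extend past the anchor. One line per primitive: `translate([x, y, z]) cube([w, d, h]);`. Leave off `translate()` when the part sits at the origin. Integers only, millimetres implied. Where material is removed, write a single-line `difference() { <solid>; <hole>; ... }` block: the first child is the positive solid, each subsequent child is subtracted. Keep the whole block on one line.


difference() { translate([269, 176, 0]) cube([3919, 183, 2635]); translate([1924, 176, 1689]) cube([643, 183, 656]); }


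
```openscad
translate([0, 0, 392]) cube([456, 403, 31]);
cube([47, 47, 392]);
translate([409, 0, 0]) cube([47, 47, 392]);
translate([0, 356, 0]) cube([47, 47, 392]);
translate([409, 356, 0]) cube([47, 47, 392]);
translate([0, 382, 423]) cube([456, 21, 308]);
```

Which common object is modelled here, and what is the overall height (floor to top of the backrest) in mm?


A chair. The overall height is 731 mm.

A slab on four corner posts with a tall panel at the back — a chair. The seat slab sits at z = 392 with thickness 31, and the 308 mm backrest starts at the seat top, so the overall height is 392 + 31 + 308 = 731 mm.


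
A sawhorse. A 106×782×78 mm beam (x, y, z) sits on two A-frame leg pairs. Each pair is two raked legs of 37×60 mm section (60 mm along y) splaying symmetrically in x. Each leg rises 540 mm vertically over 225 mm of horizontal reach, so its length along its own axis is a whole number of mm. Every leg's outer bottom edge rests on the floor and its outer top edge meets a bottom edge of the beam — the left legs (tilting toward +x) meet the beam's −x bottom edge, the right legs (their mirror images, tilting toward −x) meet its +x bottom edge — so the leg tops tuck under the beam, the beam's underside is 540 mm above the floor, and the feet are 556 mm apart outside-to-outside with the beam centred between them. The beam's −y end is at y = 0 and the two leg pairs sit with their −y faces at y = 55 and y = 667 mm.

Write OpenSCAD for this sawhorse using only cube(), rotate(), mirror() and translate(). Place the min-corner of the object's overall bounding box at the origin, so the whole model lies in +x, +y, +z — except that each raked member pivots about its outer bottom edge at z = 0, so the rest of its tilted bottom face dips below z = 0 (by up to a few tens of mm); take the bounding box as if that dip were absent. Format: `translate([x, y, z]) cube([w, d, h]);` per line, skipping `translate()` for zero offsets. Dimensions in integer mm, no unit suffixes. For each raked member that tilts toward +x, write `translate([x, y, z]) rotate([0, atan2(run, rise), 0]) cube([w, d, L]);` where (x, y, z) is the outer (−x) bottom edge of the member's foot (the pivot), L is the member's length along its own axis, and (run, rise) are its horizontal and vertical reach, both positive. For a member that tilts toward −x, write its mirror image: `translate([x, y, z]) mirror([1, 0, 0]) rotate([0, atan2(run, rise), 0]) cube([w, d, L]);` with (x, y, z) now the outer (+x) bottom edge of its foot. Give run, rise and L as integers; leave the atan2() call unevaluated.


translate([225, 0, 540]) cube([106, 782, 78]);
translate([0, 55, 0]) rotate([0, atan2(225, 540), 0]) cube([37, 60, 585]);
translate([556, 55, 0]) mirror([1, 0, 0]) rotate([0, atan2(225, 540), 0]) cube([37, 60, 585]);
translate([0, 667, 0]) rotate([0, atan2(225, 540), 0]) cube([37, 60, 585]);
translate([556, 667, 0]) mirror([1, 0, 0]) rotate([0, atan2(225, 540), 0]) cube([37, 60, 585]);


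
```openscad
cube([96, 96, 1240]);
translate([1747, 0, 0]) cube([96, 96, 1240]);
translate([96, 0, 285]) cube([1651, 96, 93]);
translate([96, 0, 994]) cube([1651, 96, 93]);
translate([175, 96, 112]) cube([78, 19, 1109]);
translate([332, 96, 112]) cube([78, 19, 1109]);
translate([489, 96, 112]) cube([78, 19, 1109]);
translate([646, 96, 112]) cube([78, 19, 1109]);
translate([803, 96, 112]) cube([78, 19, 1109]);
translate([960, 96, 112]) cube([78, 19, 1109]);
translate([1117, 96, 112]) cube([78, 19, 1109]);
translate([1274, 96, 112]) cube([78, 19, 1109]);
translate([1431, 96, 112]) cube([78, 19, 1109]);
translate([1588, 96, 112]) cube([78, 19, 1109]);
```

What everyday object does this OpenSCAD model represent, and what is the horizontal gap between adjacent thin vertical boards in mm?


A fence section. The picket gap is 79 mm.

Two posts, two rails, 10 pickets — a fence section. Span 1651 mm holds 10 pickets of 78 mm with 11 equal gaps: ⌊(1651 − 10·78) / 11⌋ = 79 mm.


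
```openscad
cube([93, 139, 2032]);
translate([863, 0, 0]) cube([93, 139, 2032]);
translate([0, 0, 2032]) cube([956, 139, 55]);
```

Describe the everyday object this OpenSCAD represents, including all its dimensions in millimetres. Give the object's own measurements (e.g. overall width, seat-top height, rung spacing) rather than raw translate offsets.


A door frame. The clear opening is 770 mm wide and 2032 mm high. Two 93 mm wide jambs, 139 mm deep, stand either side of the opening from the floor to the top of the opening. A 55 mm thick head sits across the top of both jambs, spanning the full outside width of the frame.


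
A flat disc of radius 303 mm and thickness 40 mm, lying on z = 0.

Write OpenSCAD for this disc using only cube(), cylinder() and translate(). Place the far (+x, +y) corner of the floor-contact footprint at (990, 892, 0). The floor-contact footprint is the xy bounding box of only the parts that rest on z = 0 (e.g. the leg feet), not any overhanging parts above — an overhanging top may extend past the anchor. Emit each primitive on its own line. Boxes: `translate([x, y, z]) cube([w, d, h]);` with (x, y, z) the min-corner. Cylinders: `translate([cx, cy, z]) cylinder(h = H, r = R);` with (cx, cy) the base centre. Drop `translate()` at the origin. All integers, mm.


translate([687, 589, 0]) cylinder(h = 40, r = 303);


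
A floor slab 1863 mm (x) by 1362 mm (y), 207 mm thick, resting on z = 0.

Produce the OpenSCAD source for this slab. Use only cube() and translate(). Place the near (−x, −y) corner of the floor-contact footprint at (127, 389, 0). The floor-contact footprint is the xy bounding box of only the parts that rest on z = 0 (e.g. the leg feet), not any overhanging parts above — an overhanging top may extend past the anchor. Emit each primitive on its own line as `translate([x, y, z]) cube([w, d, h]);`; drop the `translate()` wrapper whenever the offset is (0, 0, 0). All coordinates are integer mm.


translate([127, 389, 0]) cube([1863, 1362, 207]);


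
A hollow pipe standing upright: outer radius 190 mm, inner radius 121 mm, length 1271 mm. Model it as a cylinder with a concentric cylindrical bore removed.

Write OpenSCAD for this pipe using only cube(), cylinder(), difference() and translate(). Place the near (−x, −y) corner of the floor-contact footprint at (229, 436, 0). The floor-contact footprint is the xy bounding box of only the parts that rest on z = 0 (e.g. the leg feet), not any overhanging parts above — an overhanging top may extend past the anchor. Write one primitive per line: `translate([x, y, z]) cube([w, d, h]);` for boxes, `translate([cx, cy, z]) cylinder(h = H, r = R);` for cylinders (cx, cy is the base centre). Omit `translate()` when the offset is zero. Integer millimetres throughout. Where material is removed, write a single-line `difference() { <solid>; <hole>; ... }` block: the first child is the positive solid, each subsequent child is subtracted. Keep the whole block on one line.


difference() { translate([419, 626, 0]) cylinder(h = 1271, r = 190); translate([419, 626, 0]) cylinder(h = 1271, r = 121); }


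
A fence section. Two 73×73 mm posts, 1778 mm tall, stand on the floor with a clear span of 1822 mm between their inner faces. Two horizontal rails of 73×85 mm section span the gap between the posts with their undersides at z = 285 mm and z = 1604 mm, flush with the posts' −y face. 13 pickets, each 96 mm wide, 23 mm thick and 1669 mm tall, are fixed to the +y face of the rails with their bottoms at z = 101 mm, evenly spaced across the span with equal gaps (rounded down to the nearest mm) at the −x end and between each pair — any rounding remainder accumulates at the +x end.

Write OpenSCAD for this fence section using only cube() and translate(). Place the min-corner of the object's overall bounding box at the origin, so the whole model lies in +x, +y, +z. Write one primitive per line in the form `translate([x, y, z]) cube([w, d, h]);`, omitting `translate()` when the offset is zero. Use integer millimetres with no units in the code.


cube([73, 73, 1778]);
translate([1895, 0, 0]) cube([73, 73, 1778]);
translate([73, 0, 285]) cube([1822, 73, 85]);
translate([73, 0, 1604]) cube([1822, 73, 85]);
translate([114, 73, 101]) cube([96, 23, 1669]);
translate([251, 73, 101]) cube([96, 23, 1669]);
translate([388, 73, 101]) cube([96, 23, 1669]);
translate([525, 73, 101]) cube([96, 23, 1669]);
translate([662, 73, 101]) cube([96, 23, 1669]);
translate([799, 73, 101]) cube([96, 23, 1669]);
translate([936, 73, 101]) cube([96, 23, 1669]);
translate([1073, 73, 101]) cube([96, 23, 1669]);
translate([1210, 73, 101]) cube([96, 23, 1669]);
translate([1347, 73, 101]) cube([96, 23, 1669]);
translate([1484, 73, 101]) cube([96, 23, 1669]);
translate([1621, 73, 101]) cube([96, 23, 1669]);
translate([1758, 73, 101]) cube([96, 23, 1669]);


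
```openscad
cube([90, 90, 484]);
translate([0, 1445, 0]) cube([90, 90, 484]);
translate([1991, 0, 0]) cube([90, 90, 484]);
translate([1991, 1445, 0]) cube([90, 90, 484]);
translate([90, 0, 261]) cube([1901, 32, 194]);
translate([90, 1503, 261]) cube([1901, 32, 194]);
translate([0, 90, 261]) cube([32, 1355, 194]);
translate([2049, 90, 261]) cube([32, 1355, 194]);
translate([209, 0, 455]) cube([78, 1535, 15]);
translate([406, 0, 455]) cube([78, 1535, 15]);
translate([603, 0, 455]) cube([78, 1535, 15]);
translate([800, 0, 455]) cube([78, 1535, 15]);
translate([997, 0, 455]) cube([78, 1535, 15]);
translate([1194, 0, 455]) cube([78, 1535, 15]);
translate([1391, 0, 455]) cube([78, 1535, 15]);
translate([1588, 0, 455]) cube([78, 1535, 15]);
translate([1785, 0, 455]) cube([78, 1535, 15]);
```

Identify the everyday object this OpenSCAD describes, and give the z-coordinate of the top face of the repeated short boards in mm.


A bed frame. The slat-top height is 470 mm.

Four posts, four rails, and a row of slats — a bed frame. Slats sit on the rails at z = 261 + 194 = 455; with slat thickness 15, the top is 470 mm.


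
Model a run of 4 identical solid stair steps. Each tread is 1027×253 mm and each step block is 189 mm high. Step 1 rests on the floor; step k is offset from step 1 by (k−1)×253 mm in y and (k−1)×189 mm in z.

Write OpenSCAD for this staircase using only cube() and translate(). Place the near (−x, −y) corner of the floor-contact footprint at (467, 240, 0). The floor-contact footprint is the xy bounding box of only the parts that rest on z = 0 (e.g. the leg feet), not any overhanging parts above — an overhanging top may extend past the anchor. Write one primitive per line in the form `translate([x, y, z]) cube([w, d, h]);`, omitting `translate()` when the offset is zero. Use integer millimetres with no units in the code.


translate([467, 240, 0]) cube([1027, 253, 189]);
translate([467, 493, 189]) cube([1027, 253, 189]);
translate([467, 746, 378]) cube([1027, 253, 189]);
translate([467, 999, 567]) cube([1027, 253, 189]);


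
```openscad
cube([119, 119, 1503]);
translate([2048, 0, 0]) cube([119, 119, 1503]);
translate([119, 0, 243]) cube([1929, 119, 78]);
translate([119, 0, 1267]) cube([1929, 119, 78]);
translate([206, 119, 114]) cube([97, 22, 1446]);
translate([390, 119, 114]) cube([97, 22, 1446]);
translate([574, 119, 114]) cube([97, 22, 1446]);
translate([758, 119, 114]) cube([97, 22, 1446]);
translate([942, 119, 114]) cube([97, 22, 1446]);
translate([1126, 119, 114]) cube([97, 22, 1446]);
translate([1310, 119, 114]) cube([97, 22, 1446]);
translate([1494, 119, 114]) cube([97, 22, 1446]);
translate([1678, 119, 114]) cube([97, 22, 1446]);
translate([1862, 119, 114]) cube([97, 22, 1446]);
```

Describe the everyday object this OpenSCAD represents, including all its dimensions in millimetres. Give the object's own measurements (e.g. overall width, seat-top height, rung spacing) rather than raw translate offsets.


A fence section. Two 119×119 mm posts, 1503 mm tall, stand on the floor with a clear span of 1929 mm between their inner faces. Two horizontal rails of 119×78 mm section span the gap between the posts with their undersides at z = 243 mm and z = 1267 mm, flush with the posts' −y face. 10 pickets, each 97 mm wide, 22 mm thick and 1446 mm tall, are fixed to the +y face of the rails with their bottoms at z = 114 mm, spaced across the span with a 87 mm gap after the −x post and between neighbouring pickets, with 89 mm left before the +x post.


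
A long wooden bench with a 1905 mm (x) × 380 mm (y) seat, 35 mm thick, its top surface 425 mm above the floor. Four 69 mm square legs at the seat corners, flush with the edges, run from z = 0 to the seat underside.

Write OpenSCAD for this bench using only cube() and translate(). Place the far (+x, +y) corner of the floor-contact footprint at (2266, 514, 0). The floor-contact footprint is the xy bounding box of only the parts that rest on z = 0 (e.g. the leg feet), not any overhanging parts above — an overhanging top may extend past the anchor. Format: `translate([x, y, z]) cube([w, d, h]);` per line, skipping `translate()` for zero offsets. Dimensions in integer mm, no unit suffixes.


translate([361, 134, 390]) cube([1905, 380, 35]);
translate([361, 134, 0]) cube([69, 69, 390]);
translate([361, 445, 0]) cube([69, 69, 390]);
translate([2197, 134, 0]) cube([69, 69, 390]);
translate([2197, 445, 0]) cube([69, 69, 390]);


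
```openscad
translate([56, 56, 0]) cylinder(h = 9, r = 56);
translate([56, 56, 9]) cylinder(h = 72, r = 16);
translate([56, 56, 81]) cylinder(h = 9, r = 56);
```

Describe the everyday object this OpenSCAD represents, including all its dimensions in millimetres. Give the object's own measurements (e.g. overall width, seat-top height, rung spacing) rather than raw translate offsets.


A spool: two coaxial disc flanges of radius 56 mm and thickness 9 mm, joined by a core cylinder of radius 16 mm and height 72 mm. The lower flange rests on z = 0 and the three cylinders share a vertical axis.


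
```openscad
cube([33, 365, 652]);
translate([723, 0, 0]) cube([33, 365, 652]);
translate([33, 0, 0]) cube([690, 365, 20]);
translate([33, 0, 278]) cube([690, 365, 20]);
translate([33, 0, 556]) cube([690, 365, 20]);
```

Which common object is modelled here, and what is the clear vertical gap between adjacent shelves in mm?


A bookshelf. The clear shelf gap is 258 mm.

Two tall side panels with 3 horizontal boards between them — a bookshelf. The first two shelf undersides are at z = 0 and z = 278; with shelf thickness 20, the clear gap is 278 − 0 − 20 = 258 mm.


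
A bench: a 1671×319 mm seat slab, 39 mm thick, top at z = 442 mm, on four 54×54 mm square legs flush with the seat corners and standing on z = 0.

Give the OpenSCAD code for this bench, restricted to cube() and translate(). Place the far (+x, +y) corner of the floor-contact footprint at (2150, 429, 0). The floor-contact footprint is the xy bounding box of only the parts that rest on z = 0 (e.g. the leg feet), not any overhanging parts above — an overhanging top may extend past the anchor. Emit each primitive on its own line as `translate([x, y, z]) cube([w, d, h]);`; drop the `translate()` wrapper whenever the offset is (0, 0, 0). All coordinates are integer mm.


// leg_h = 442 − 39 = 403
translate([479, 110, 403]) cube([1671, 319, 39]);
translate([479, 110, 0]) cube([54, 54, 403]);
translate([479, 375, 0]) cube([54, 54, 403]);
translate([2096, 110, 0]) cube([54, 54, 403]);
translate([2096, 375, 0]) cube([54, 54, 403]);


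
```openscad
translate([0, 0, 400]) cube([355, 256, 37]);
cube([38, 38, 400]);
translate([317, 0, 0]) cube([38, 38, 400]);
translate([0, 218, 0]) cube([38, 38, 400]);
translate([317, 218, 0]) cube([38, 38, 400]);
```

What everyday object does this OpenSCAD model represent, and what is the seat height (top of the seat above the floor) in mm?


A stool. The seat height is 437 mm.

A 355×256×37 slab at z = 400 on four corner posts — a stool. The seat top is 400 + 37 = 437 mm.


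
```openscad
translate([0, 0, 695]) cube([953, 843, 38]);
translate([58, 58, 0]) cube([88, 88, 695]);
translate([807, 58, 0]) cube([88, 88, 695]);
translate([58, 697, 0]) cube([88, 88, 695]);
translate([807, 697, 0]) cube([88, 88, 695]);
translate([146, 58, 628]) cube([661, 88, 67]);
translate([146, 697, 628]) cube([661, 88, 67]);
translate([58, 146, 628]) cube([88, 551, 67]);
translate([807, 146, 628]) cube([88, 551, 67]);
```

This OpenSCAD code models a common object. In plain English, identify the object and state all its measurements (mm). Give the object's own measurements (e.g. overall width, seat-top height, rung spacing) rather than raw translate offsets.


A rectangular dining table. The top is 953×843×38 mm with its upper surface at z = 733 mm. It stands on four 88×88 mm square legs, each inset 58 mm from the nearest pair of top edges, running from the floor to the underside of the top. Four apron rails, 88 mm thick and 67 mm tall, run between adjacent legs with their top edges flush with the underside of the top and their outer faces flush with the legs' outer faces.


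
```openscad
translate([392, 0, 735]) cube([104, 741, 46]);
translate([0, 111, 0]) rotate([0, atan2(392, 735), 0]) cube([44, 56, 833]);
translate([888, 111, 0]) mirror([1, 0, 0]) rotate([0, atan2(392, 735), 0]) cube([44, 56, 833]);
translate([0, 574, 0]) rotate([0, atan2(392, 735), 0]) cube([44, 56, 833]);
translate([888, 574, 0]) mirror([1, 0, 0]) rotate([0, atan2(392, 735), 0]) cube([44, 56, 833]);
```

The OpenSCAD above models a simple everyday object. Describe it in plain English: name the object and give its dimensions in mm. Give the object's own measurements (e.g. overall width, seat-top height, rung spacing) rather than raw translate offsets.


A sawhorse. A 104×741×46 mm beam (x, y, z) sits on two A-frame leg pairs. Each pair is two raked legs of 44×56 mm section (56 mm along y) splaying symmetrically in x. Each leg rises 735 mm vertically over 392 mm of horizontal reach and is 833 mm long along its own axis. Every leg's outer bottom edge rests on the floor and its outer top edge meets a bottom edge of the beam — the left legs (tilting toward +x) meet the beam's −x bottom edge, the right legs (their mirror images, tilting toward −x) meet its +x bottom edge — so the leg tops tuck under the beam, the beam's underside is 735 mm above the floor, and the feet are 888 mm apart outside-to-outside with the beam centred between them. The two leg pairs are set in 111 mm from either end of the beam.


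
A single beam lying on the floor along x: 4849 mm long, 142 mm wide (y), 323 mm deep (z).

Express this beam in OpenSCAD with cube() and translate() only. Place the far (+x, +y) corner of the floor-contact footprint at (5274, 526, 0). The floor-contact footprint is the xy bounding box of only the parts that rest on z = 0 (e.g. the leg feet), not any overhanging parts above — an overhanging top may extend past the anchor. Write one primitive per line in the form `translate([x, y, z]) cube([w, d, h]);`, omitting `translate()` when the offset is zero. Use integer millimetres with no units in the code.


translate([425, 384, 0]) cube([4849, 142, 323]);


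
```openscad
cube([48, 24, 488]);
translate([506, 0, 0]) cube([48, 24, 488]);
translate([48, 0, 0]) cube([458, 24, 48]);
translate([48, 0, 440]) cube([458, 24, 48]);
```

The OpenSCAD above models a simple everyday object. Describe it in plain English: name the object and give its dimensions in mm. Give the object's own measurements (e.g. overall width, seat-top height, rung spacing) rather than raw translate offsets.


A rectangular picture frame lying in the x–z plane (depth along y). The opening is 458 mm wide (x) by 392 mm tall (z), surrounded by a border 48 mm wide on all four sides. The frame is 24 mm deep and is made of two full-height vertical stiles with two horizontal rails fitted between them.


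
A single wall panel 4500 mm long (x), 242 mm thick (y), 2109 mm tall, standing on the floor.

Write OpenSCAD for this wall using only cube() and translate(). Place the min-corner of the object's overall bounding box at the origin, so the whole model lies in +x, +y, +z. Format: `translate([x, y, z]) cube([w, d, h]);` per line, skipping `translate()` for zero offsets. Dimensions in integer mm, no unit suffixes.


cube([4500, 242, 2109]);


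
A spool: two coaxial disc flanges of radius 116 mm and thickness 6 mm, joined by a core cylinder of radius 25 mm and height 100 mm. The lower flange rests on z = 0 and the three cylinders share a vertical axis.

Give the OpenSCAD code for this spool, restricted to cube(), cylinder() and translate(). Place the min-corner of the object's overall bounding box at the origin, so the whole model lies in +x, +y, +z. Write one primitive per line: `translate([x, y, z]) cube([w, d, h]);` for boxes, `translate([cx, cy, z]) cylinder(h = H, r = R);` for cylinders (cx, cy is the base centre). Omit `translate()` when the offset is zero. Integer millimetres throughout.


translate([116, 116, 0]) cylinder(h = 6, r = 116);
translate([116, 116, 6]) cylinder(h = 100, r = 25);
translate([116, 116, 106]) cylinder(h = 6, r = 116);


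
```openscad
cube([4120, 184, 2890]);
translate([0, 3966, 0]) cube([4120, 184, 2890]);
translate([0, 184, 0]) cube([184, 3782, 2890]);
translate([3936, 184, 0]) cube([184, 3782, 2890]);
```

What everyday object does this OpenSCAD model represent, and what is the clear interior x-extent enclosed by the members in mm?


A house (or room) frame. The interior width is 3752 mm.

Four 2890 mm walls enclosing a rectangle with no floor or roof — a room or house frame. Outside width is 4120 mm and wall thickness is 184 mm, so the interior width is 4120 − 2 × 184 = 3752 mm.


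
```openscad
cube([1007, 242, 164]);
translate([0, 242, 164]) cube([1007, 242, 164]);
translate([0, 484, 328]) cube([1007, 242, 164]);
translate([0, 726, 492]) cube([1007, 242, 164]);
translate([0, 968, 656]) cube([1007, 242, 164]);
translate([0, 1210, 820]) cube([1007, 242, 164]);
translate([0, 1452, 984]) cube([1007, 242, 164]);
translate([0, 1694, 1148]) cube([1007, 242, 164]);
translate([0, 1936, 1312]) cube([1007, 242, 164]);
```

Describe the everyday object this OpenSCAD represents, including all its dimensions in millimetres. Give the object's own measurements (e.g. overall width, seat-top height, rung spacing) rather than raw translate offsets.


A straight staircase of 9 solid steps. Each step is 1007 mm wide (x), 242 mm deep (y, the going) and 164 mm tall (the rise). The first step rests on the floor; each subsequent step sits one going further in +y and one rise higher in +z, directly behind and above the previous step with no overlap.


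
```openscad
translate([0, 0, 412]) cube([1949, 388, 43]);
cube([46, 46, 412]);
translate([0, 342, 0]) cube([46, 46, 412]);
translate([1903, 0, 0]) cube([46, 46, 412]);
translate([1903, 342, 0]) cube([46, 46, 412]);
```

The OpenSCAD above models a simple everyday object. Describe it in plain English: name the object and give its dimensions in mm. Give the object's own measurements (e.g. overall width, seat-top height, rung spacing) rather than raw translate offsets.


A long wooden bench with a 1949 mm (x) × 388 mm (y) seat, 43 mm thick, its top surface 455 mm above the floor. Four 46 mm square legs at the seat corners, flush with the edges, run from z = 0 to the seat underside.


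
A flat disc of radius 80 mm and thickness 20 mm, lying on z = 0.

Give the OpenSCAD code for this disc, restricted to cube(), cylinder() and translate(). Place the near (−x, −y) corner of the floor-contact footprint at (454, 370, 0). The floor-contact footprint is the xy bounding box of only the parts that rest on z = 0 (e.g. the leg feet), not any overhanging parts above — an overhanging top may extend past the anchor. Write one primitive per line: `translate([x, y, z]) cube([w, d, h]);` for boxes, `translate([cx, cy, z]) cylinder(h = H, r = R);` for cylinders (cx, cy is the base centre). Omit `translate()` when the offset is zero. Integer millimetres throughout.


translate([534, 450, 0]) cylinder(h = 20, r = 80);


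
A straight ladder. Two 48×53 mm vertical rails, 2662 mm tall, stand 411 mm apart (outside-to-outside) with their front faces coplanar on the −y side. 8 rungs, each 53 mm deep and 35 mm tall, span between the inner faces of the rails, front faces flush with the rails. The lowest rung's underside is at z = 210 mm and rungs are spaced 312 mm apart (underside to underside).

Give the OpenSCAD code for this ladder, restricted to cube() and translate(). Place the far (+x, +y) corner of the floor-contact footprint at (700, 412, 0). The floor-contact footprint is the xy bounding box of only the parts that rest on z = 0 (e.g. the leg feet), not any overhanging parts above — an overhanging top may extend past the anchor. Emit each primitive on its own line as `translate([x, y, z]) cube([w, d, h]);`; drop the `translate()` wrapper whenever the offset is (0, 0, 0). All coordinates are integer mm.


// rung span = 411 - 2*48 = 315
// rung[k] z = 210 + k*312
translate([289, 359, 0]) cube([48, 53, 2662]);
translate([652, 359, 0]) cube([48, 53, 2662]);
translate([337, 359, 210]) cube([315, 53, 35]);
translate([337, 359, 522]) cube([315, 53, 35]);
translate([337, 359, 834]) cube([315, 53, 35]);
translate([337, 359, 1146]) cube([315, 53, 35]);
translate([337, 359, 1458]) cube([315, 53, 35]);
translate([337, 359, 1770]) cube([315, 53, 35]);
translate([337, 359, 2082]) cube([315, 53, 35]);
translate([337, 359, 2394]) cube([315, 53, 35]);


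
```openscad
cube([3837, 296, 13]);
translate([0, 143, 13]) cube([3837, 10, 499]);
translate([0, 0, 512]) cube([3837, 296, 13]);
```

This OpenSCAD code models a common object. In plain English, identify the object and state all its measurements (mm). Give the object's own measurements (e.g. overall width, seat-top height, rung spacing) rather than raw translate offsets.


An I-beam lying along x, 3837 mm long. Overall section height 525 mm. Two flanges 296 mm wide (y) and 13 mm thick, one on the floor and one at the top; a web 10 mm thick runs between them, centred on the flange width.


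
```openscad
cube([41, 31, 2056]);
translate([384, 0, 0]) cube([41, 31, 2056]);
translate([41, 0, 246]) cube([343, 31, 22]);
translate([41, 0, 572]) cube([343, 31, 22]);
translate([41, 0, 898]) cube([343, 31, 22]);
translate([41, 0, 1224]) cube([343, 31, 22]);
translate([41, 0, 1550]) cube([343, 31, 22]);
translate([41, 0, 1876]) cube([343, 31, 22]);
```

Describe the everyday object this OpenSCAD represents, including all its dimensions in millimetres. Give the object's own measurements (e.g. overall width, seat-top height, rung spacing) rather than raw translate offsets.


A straight ladder. Two 41×31 mm vertical rails, 2056 mm tall, stand 425 mm apart (outside-to-outside) with their front faces coplanar on the −y side. 6 rungs, each 31 mm deep and 22 mm tall, span between the inner faces of the rails, front faces flush with the rails. The lowest rung's underside is at z = 246 mm and rungs are spaced 326 mm apart (underside to underside).


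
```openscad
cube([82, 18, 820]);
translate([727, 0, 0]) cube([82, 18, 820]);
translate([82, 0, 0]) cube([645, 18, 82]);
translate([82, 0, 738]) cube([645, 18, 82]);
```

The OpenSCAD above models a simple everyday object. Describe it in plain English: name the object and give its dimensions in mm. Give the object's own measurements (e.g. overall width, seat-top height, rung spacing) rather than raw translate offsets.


A rectangular picture frame lying in the x–z plane (depth along y). The opening is 645 mm wide (x) by 656 mm tall (z), surrounded by a border 82 mm wide on all four sides. The frame is 18 mm deep and is made of two full-height vertical stiles with two horizontal rails fitted between them.


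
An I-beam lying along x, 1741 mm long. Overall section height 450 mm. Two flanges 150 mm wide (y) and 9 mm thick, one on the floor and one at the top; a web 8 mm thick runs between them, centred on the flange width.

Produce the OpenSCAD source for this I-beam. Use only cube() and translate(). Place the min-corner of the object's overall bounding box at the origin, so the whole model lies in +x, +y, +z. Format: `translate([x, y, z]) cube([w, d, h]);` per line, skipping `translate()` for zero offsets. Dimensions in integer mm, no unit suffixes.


cube([1741, 150, 9]);
translate([0, 71, 9]) cube([1741, 8, 432]);
translate([0, 0, 441]) cube([1741, 150, 9]);


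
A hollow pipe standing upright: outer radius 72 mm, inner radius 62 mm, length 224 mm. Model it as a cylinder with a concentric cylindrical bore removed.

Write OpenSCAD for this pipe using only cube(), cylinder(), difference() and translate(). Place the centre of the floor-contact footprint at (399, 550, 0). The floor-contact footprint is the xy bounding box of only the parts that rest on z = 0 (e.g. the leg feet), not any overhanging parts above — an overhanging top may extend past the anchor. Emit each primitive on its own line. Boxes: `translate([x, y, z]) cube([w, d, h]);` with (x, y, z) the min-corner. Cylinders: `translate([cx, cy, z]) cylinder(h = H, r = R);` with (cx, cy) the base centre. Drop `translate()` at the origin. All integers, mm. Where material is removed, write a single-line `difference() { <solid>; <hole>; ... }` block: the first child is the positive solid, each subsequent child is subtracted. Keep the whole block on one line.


difference() { translate([399, 550, 0]) cylinder(h = 224, r = 72); translate([399, 550, 0]) cylinder(h = 224, r = 62); }


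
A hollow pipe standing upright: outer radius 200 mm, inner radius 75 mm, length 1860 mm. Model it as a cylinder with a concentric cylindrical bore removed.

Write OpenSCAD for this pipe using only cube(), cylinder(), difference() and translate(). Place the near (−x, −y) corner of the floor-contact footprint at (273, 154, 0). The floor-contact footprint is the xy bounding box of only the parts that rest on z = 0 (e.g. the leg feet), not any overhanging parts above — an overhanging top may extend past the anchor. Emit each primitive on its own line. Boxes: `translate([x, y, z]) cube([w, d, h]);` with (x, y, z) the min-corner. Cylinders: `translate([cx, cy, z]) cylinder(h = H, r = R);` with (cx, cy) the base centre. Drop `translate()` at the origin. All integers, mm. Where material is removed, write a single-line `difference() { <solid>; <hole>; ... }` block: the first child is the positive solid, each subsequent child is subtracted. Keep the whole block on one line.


difference() { translate([473, 354, 0]) cylinder(h = 1860, r = 200); translate([473, 354, 0]) cylinder(h = 1860, r = 75); }


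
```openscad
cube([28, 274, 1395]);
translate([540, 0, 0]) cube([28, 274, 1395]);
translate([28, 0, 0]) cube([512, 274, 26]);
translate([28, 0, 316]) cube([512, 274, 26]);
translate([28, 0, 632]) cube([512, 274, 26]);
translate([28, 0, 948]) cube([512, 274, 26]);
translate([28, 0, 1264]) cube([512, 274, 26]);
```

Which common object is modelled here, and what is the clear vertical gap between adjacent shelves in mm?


A bookshelf. The clear shelf gap is 290 mm.

Two tall side panels with 5 horizontal boards between them — a bookshelf. The first two shelf undersides are at z = 0 and z = 316; with shelf thickness 26, the clear gap is 316 − 0 − 26 = 290 mm.


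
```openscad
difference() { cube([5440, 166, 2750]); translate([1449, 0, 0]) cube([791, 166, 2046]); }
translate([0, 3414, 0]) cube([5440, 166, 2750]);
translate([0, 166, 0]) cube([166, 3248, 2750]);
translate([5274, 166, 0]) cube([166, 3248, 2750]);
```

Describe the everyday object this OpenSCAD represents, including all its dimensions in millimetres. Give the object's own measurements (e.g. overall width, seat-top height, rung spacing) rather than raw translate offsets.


A single room: four walls, each 2750 mm tall and 166 mm thick, enclosing an outside footprint 5440×3580 mm (x × y), no floor or roof. The front and back walls (−y and +y sides) run the full x-width; the side walls fit between their inner faces. A door opening 791 mm wide and 2046 mm tall is cut through the front wall from the floor up, its −x edge 1449 mm from the wall's −x end.


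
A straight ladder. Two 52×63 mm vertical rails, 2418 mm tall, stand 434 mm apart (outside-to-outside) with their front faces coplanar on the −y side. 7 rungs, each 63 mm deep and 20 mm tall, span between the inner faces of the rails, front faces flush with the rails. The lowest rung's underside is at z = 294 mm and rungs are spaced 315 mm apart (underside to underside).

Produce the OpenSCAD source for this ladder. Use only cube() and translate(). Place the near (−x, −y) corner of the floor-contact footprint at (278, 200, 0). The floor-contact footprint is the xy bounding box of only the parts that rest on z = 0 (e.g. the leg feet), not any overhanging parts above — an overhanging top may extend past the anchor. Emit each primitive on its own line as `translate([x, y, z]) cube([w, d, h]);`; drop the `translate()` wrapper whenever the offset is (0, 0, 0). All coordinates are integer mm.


// rung span = 434 - 2*52 = 330
// rung[k] z = 294 + k*315
translate([278, 200, 0]) cube([52, 63, 2418]);
translate([660, 200, 0]) cube([52, 63, 2418]);
translate([330, 200, 294]) cube([330, 63, 20]);
translate([330, 200, 609]) cube([330, 63, 20]);
translate([330, 200, 924]) cube([330, 63, 20]);
translate([330, 200, 1239]) cube([330, 63, 20]);
translate([330, 200, 1554]) cube([330, 63, 20]);
translate([330, 200, 1869]) cube([330, 63, 20]);
translate([330, 200, 2184]) cube([330, 63, 20]);
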